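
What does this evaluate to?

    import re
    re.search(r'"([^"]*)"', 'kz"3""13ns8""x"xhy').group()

'"3"'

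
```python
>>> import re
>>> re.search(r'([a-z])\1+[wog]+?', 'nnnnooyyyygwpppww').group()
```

'nnnno'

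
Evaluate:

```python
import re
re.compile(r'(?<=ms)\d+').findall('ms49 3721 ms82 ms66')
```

The lookaround is zero-width — it requires the adjacent text to match without consuming it, so the asserted text isn't part of the match.
Scanning left to right: at [2:4] → '49'; at [12:14] → '82'; at [17:19] → '66'.
With no groups in the pattern, `findall` gives back each whole match — 3 here.

['49', '82', '66']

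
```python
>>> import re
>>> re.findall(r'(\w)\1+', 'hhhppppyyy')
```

['h', 'p', 'y']

After group 1 captures some text, `\1` only succeeds where that same text appears again.
Because there's exactly one group, `findall` drops the full match and keeps group 1 from each hit.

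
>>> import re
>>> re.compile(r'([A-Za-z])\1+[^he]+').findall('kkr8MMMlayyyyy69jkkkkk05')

['k']

The backreference `\1` re-matches whatever the first group consumed, character for character.
Matches: at [0:24] match 'kkr8MMMlayyyyy69jkkkkk05', group 1 = 'k'.
With a single group, `findall` returns only what that group captured — 1 item.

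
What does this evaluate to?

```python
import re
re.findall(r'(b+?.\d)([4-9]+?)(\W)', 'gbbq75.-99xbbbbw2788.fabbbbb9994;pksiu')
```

The pattern matches one or more of the literal 'b' (lazy), then any character, then a digit (captured); then one or more of a character in [4-9] (lazy) (captured); then a non-word character (captured).
A non-greedy quantifier consumes as few characters as it can — just enough that the remainder of the pattern still matches from where it stops; whatever follows it matches normally.
Scanning left to right: at [1:7] match 'bbq75.', groups = ('bbq7', '5', '.'); at [11:21] match 'bbbbw2788.', groups = ('bbbbw2', '788', '.'); at [23:33] match 'bbbbb9994;', groups = ('bbbbb9', '994', ';').
With 3 capturing groups, `findall` returns a 3-tuple per match.

[('bbq7', '5', '.'), ('bbbbw2', '788', '.'), ('bbbbb9', '994', ';')]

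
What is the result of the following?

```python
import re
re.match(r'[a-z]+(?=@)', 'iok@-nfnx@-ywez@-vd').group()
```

'iok'

`re.match` won't scan ahead — the pattern has to work from the very first character.
The match spans [0:3] → 'iok'.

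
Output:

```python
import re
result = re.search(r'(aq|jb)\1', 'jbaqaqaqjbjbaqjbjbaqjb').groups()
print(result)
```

The match spans [2:6] → 'aqaq'.
Captured: group 1 = 'aq'.

('aq',)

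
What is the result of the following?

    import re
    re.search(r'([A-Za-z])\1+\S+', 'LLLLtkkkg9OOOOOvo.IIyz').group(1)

'L'

The match spans [0:22] → 'LLLLtkkkg9OOOOOvo.IIyz'.
Captured: group 1 = 'L'.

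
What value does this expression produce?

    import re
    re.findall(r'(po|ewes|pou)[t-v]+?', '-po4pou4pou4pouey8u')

With a single group, `findall` returns only what that group captured — 3 items.

['po', 'po', 'po']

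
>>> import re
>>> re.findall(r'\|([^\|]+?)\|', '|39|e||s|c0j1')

`findall` collects group 1 from each match (2 total).

['39', 's']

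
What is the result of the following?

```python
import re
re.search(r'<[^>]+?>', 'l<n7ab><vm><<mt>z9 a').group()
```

'<n7ab>'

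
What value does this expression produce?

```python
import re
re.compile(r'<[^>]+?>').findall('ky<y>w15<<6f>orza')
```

['<y>', '<<6f>']

`findall` yields the raw match text (2 of them) because the pattern has no groups.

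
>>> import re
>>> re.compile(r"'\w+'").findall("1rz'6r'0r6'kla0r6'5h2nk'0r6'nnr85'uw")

No capturing groups, so `findall` returns the 3 full match strings.

["'6r'", "'kla0r6'", "'0r6'"]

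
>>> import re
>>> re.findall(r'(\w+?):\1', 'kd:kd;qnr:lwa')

A backreference is literal: `\1` must see the identical characters the first group matched.
Scanning left to right: at [0:5] match 'kd:kd', group 1 = 'kd'.
`findall` collects group 1 from the one match (1 total).

['kd']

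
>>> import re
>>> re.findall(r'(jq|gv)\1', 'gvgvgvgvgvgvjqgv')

['gv', 'gv', 'gv']

The backreference `\1` re-matches whatever the first group consumed, character for character.
One capturing group, so `findall` returns just the captured substring from each match — 3 in all.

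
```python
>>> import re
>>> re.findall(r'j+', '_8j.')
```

The pattern matches one or more of a literal 'j'.
Matches: at [2:3] → 'j'.
No capturing groups, so `findall` returns the 1 full match string.

['j']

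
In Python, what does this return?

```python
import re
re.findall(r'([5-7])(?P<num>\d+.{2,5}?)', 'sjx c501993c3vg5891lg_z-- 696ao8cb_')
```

[('5', '01993c3'), ('5', '891lg'), ('6', '96ao')]

The pattern matches a character in [5-7] (captured); then one or more of a digit, then 2 to 5 of any character (lazy) (captured as 'num').
Walking the string: at [5:13] match '501993c3', groups = ('5', '01993c3'); at [15:21] match '5891lg', groups = ('5', '891lg'); at [26:31] match '696ao', groups = ('6', '96ao').
Multiple groups make `findall` return tuples — one 2-tuple for each match.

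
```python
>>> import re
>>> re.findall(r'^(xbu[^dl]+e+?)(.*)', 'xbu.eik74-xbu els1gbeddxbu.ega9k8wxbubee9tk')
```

Pattern: anchored at the start of the string; then the literal 'xbu', then one or more of any character except [dl], then one or more of a literal 'e' (lazy) (captured); then zero or more of any character (captured).
Walking the string: at [0:43] match 'xbu.eik74-xbu els1gbeddxbu.ega9k8wxbubee9tk', groups = ('xbu.eik74-xbu e', 'ls1gbeddxbu.ega9k8wxbubee9tk').
`findall` packs the 2 group values into a tuple for every match.

[('xbu.eik74-xbu e', 'ls1gbeddxbu.ega9k8wxbubee9tk')]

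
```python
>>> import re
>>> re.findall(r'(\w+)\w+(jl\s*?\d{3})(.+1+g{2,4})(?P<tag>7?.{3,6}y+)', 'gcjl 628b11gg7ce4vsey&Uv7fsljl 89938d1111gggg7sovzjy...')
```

[('g', 'jl 628', 'b11gg7ce4vsey&Uv7fsljl 89938d1111gggg', '7sovzjy')]

The pattern matches one or more of a word character (captured); then one or more of a word character; then the literal 'jl', then zero or more of whitespace (lazy), then exactly 3 of a digit (captured); then one or more of any character, then one or more of a literal '1', then 2 to 4 of the literal 'g' (captured); then optionally the literal '7', then 3 to 6 of any character, then one or more of a literal 'y' (captured as 'tag').
Scanning left to right: at [0:52] match 'gcjl 628b11gg7ce4vsey&Uv7fsljl 89938d1111gggg7sovzjy', groups = ('g', 'jl 628', 'b11gg7ce4vsey&Uv7fsljl 89938d1111gggg', '7sovzjy').
Multiple groups make `findall` return tuples — one 4-tuple for the one match.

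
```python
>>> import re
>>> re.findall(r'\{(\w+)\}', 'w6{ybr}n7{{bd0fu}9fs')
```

['ybr', 'bd0fu']

Matches: at [2:7] match '{ybr}', group 1 = 'ybr'; at [10:17] match '{bd0fu}', group 1 = 'bd0fu'.
One capturing group, so `findall` returns just the captured substring from each match — 2 in all.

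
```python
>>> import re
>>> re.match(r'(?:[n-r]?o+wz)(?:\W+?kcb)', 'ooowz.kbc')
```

None

The pattern matches optionally a character in [n-r], then one or more of the literal 'o', then the literal 'wz' (non-capturing group); then one or more of a non-word character (lazy), then the literal 'kcb' (non-capturing group).
`re.match` only tries the pattern at the start of the string.
Here position 0 doesn't satisfy it, so the call returns None.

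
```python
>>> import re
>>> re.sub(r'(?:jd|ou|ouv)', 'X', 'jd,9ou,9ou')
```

Every occurrence is swapped for 'X'.

'X,9X,9X'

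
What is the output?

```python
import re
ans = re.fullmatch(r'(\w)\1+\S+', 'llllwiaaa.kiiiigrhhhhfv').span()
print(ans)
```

(0, 23)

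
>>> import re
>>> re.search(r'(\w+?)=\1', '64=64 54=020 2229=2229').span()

(0, 5)

After group 1 captures some text, `\1` only succeeds where that same text appears again.
The match spans [0:5] → '64=64'.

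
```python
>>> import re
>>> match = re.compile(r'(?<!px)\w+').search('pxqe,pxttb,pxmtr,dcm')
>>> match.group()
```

'pxqe'

A negative assertion filters positions out without eating any characters.
`re.search` scans for the first position where the pattern succeeds.
The match spans [0:4] → 'pxqe'.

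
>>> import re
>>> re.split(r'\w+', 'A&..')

['', '&..']

The pattern matches one or more of a word character.
Matches to split on: at [0:1] → 'A'.
Each match becomes a cut point; 2 segments remain.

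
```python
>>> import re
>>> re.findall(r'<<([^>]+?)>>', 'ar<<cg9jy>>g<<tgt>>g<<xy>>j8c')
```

Matches: at [2:11] match '<<cg9jy>>', group 1 = 'cg9jy'; at [12:19] match '<<tgt>>', group 1 = 'tgt'; at [20:26] match '<<xy>>', group 1 = 'xy'.
One capturing group, so `findall` returns just the captured substring from each match — 3 in all.

['cg9jy', 'tgt', 'xy']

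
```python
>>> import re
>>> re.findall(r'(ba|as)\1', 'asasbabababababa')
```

['as', 'ba', 'ba', 'ba']

`\1` is not a pattern — it's the concrete string captured by group 1, re-applied verbatim.
With a single group, `findall` returns only what that group captured — 4 items.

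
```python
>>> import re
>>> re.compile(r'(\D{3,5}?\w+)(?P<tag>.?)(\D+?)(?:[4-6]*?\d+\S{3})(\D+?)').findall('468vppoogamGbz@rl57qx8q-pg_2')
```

[('vppoogamGbz', '@', 'rl', 'q')]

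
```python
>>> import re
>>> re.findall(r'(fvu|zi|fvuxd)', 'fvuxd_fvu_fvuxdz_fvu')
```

['fvu', 'fvu', 'fvu', 'fvu']

The regex engine tests alternatives in the order written; an earlier branch that matches wins even if a later one would match more.
Walking the string: at [0:3] match 'fvu', group 1 = 'fvu'; at [6:9] match 'fvu', group 1 = 'fvu'; at [10:13] match 'fvu', group 1 = 'fvu'; at [17:20] match 'fvu', group 1 = 'fvu'.
With a single group, `findall` returns only what that group captured — 4 items.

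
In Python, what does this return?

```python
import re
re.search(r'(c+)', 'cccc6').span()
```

(0, 4)

This matches one or more of a literal 'c' (captured).
`re.search` tries every starting position until one works.
The match spans [0:4] → 'cccc'.
Captured: group 1 = 'cccc'.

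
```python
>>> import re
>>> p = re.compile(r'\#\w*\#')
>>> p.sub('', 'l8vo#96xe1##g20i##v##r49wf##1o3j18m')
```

Every occurrence is swapped for ''.

'l8vo#1o3j18m'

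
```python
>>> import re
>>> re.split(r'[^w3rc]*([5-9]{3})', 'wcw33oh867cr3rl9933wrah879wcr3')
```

`re.split` interleaves the captured-group text with the surrounding fragments.

['wcw33', '867', 'cr3rl9933wr', '879', 'wcr3']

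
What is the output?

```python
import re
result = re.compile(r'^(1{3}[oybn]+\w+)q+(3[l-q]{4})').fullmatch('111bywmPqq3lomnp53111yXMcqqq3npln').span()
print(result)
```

(0, 33)

The pattern matches anchored at the start of the string; then exactly 3 of a literal '1', then one or more of one of [oybn], then one or more of a word character (captured); then one or more of a literal 'q'; then the literal '3', then exactly 4 of a character in [l-q] (captured).
`re.fullmatch` requires the pattern to consume the entire string.
The match spans [0:33] → '111bywmPqq3lomnp53111yXMcqqq3npln'.
Captured: group 1 = '111bywmPqq3lomnp53111yXMcqq', group 2 = '3npln'.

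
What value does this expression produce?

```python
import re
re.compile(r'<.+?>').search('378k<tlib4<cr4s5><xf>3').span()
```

Lazy quantifiers expand one character at a time until the remainder of the pattern can match.
`re.search` tries every starting position until one works.
The match spans [4:17] → '<tlib4<cr4s5>'.

(4, 17)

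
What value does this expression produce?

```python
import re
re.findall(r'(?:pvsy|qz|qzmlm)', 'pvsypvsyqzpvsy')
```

`findall` yields the raw match text (4 of them) because the pattern has no groups.

['pvsy', 'pvsy', 'qz', 'pvsy']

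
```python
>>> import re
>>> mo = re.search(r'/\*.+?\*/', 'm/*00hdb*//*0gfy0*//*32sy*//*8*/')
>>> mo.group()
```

The `?` after the quantifier makes it lazy — it takes as little as possible before letting the rest of the pattern try.
`re.search` tries every starting position until one works.
The match spans [1:10] → '/*00hdb*/'.

'/*00hdb*/'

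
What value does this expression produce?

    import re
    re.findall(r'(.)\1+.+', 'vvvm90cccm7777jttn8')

The backreference `\1` re-matches whatever the first group consumed, character for character.
Matches: at [0:19] match 'vvvm90cccm7777jttn8', group 1 = 'v'.
`findall` collects group 1 from the one match (1 total).

['v']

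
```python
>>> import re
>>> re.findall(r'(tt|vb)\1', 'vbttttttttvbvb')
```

`\1` has to match the exact text group 1 already captured.
Matches: at [2:6] match 'tttt', group 1 = 'tt'; at [6:10] match 'tttt', group 1 = 'tt'; at [10:14] match 'vbvb', group 1 = 'vb'.
Because there's exactly one group, `findall` drops the full match and keeps group 1 from each hit.

['tt', 'tt', 'vb']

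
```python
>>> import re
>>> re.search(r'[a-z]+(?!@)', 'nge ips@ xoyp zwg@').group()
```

A negative assertion filters positions out without eating any characters.
`search` walks the string left to right and returns the first match it finds.
The match spans [0:3] → 'nge'.

'nge'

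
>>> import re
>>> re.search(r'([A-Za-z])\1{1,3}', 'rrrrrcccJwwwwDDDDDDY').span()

(0, 4)

After group 1 captures some text, `\1` only succeeds where that same text appears again.
The match spans [0:4] → 'rrrr'.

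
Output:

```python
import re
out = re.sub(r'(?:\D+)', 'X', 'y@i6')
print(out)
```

X6

`sub` substitutes 'X' at each match site.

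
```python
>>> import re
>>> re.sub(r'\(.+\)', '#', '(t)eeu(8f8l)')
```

Matches: at [0:12] → '(t)eeu(8f8l)'.
Every occurrence is swapped for '#'.

'#'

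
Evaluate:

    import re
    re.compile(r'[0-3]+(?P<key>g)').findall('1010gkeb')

This matches one or more of a character in [0-3]; then a literal 'g' (captured as 'key').
Scanning left to right: at [0:5] match '1010g', group 1 = 'g'.
`findall` collects group 1 from the one match (1 total).

['g']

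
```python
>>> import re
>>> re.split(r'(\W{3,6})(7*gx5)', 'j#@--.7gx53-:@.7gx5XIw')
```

The pattern matches 3 to 6 of a non-word character (captured); then zero or more of a literal '7', then the literal 'gx5' (captured).
Matches to split on: at [1:10] → '#@--.7gx5'; at [11:19] → '-:@.7gx5'.
`re.split` interleaves the captured-group text with the surrounding fragments.

['j', '#@--.', '7gx5', '3', '-:@.', '7gx5', 'XIw']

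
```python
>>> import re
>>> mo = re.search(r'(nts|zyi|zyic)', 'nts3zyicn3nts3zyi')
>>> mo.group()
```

'nts'

The match spans [0:3] → 'nts'.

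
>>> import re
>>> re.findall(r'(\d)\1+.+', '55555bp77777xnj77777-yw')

The backreference `\1` re-matches whatever the first group consumed, character for character.
Scanning left to right: at [0:23] match '55555bp77777xnj77777-yw', group 1 = '5'.
`findall` collects group 1 from the one match (1 total).

['5']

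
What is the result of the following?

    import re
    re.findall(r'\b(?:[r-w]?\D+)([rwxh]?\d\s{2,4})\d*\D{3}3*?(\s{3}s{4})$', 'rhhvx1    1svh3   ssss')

[('1    ', '   ssss')]

This matches a word boundary (`\b`, zero-width); then optionally a character in [r-w], then one or more of a non-digit (non-capturing group); then optionally one of [rwxh], then a digit, then 2 to 4 of whitespace (captured); then zero or more of a digit, then exactly 3 of a non-digit, then zero or more of the literal '3' (lazy); then exactly 3 of whitespace, then exactly 4 of the literal 's' (captured); then anchored at the end.
Matches: at [0:22] match 'rhhvx1    1svh3   ssss', groups = ('1    ', '   ssss').
2 groups means the one result is a tuple of 2 captured strings — 1 here.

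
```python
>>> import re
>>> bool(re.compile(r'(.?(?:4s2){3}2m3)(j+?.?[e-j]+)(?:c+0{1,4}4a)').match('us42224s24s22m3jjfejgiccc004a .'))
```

False

`match` is anchored at position 0; if the pattern doesn't fit there, it returns None.
Here position 0 doesn't satisfy it, so the call returns None, and `bool(None)` is False.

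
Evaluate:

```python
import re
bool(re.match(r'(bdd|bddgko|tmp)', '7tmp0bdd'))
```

`re.match` won't scan ahead — the pattern has to work from the very first character.
Here position 0 doesn't satisfy it, so the call returns None, and `bool(None)` is False.

False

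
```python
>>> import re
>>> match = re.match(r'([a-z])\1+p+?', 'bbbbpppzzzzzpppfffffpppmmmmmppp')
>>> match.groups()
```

('b',)

`\1` is not a pattern — it's the concrete string captured by group 1, re-applied verbatim.
`re.match` won't scan ahead — the pattern has to work from the very first character.
The match spans [0:5] → 'bbbbp'.
Captured: group 1 = 'b'.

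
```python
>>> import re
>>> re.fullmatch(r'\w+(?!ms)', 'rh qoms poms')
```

A negative assertion filters positions out without eating any characters.
`fullmatch` succeeds only if the pattern covers the string from start to end.
Here there's no way to consume every character, so the call returns None.

None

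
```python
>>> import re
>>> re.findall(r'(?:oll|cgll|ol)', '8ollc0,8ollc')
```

['oll', 'oll']

Alternation tries branches left to right and keeps the first one that lets the overall match succeed at that position.
Walking the string: at [1:4] → 'oll'; at [8:11] → 'oll'.
With no groups in the pattern, `findall` gives back each whole match — 2 here.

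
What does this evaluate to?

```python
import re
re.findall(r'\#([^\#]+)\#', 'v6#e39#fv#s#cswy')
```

['e39', 's']

One capturing group, so `findall` returns just the captured substring from each match — 2 in all.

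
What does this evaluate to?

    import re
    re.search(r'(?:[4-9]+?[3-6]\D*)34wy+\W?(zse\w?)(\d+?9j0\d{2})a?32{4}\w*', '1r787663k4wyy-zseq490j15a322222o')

Here no position works, so the call returns None.

None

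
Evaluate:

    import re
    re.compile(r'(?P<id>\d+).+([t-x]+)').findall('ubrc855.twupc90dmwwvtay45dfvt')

[('855', 't')]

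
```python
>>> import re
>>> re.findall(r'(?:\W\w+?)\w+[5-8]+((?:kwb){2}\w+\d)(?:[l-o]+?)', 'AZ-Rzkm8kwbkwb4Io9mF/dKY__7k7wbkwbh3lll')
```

['kwbkwb4Io9']

Pattern: a non-word character, then one or more of a word character (lazy) (non-capturing group); then one or more of a word character; then one or more of a character in [5-8]; then the literal 'kwb' repeated 2 times, then one or more of a word character, then a digit (captured); then one or more of a character in [l-o] (lazy) (non-capturing group).
Walking the string: at [2:19] match '-Rzkm8kwbkwb4Io9m', group 1 = 'kwbkwb4Io9'.
With a single group, `findall` returns only what that group captured — 1 item.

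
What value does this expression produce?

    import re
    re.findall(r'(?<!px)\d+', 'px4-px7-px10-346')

['0', '346']

A negative assertion filters positions out without eating any characters.
Matches: at [11:12] → '0'; at [13:16] → '346'.
With no groups in the pattern, `findall` gives back each whole match — 2 here.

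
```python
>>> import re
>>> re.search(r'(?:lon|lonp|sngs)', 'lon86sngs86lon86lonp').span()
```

The match spans [0:3] → 'lon'.

(0, 3)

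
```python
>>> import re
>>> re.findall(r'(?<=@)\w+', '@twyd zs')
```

['twyd']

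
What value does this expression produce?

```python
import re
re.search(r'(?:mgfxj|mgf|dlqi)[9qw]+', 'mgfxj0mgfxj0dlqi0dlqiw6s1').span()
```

The match spans [17:22] → 'dlqiw'.

(17, 22)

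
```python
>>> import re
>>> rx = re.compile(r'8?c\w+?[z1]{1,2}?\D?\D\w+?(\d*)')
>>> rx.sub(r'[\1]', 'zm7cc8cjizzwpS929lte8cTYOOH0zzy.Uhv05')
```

'zm7[]S929lte[].Uhv05'

`\1` in the replacement pulls in group 1's text for each match.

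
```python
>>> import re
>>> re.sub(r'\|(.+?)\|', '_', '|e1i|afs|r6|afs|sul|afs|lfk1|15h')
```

Because the quantifier is non-greedy, it stops expanding at the earliest point where the rest of the pattern can succeed.
Matches: at [0:5] → '|e1i|'; at [8:12] → '|r6|'; at [15:20] → '|sul|'; at [23:29] → '|lfk1|'.
Every occurrence is swapped for '_'.

'_afs_afs_afs_15h'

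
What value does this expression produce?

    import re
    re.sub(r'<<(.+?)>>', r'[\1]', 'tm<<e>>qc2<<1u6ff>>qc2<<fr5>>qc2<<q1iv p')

'tm[e]qc2[1u6ff]qc2[fr5]qc2<<q1iv p'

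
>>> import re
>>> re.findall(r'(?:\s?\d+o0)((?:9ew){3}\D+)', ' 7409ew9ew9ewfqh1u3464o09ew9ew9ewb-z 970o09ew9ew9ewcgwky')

Because there's exactly one group, `findall` drops the full match and keeps group 1 from each hit.

['9ew9ew9ewb-z ', '9ew9ew9ewcgwky']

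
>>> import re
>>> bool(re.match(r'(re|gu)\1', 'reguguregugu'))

After group 1 captures some text, `\1` only succeeds where that same text appears again.
`match` is anchored at position 0; if the pattern doesn't fit there, it returns None.
Here position 0 doesn't satisfy it, so the call returns None, and `bool(None)` is False.

False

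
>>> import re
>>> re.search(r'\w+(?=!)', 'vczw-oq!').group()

'oq'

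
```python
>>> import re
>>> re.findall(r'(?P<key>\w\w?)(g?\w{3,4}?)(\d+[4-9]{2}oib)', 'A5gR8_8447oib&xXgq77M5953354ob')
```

[('A5', 'gR8_', '8447oib')]

With 3 capturing groups, `findall` returns a 3-tuple per match.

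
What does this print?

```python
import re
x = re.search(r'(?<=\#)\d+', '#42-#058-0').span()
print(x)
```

The lookaround is zero-width — it requires the adjacent text to match without consuming it, so the asserted text isn't part of the match.
The match spans [1:3] → '42'.

(1, 3)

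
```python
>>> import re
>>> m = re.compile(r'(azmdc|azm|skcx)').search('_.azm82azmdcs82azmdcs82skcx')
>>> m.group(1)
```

'azm'

The match spans [2:5] → 'azm'.
Captured: group 1 = 'azm'.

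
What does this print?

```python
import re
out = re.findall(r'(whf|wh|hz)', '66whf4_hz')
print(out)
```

`|` is ordered: at each position the engine commits to the first alternative that works.
`findall` collects group 1 from each match (2 total).

['whf', 'hz']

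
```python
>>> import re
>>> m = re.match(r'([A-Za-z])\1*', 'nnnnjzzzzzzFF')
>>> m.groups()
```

`\1` has to match the exact text group 1 already captured.
`re.match` won't scan ahead — the pattern has to work from the very first character.
The match spans [0:4] → 'nnnn'.
Captured: group 1 = 'n'.

('n',)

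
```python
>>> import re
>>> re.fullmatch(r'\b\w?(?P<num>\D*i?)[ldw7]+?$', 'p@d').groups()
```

The match spans [0:3] → 'p@d'.
Captured: group 1 = '@'.

('@',)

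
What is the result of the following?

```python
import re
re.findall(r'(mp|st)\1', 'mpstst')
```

['st']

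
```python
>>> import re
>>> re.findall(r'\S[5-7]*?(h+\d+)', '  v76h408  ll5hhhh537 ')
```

['h408', 'hhhh537']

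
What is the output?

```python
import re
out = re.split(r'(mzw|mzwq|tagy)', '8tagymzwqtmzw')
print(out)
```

['8', 'tagy', '', 'mzw', 'qt', 'mzw', '']

Alternation tries branches left to right and keeps the first one that lets the overall match succeed at that position.
Matches to split on: at [1:5] → 'tagy'; at [5:8] → 'mzw'; at [10:13] → 'mzw'.
With a capturing group present, the delimiter's captured portion is kept in the result list.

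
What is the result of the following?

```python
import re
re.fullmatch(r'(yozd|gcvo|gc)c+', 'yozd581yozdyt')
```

`fullmatch` succeeds only if the pattern covers the string from start to end.
Here the pattern can't cover the whole string, so the call returns None.

None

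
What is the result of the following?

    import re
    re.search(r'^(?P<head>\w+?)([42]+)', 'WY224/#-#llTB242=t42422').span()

(0, 5)

Pattern: anchored at the start of the string; then one or more of a word character (lazy) (captured as 'head'); then one or more of one of [42] (captured).
Unlike `match`, `search` isn't anchored — it looks for the pattern anywhere in the string.
The match spans [0:5] → 'WY224'.
Captured: group 1 = 'WY', group 2 = '224'.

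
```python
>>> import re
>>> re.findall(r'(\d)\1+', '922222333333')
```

`\1` is not a pattern — it's the concrete string captured by group 1, re-applied verbatim.
Because there's exactly one group, `findall` drops the full match and keeps group 1 from each hit.

['2', '3']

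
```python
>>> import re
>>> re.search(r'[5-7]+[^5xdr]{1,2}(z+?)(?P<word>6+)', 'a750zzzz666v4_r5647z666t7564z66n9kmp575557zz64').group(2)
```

The match spans [1:11] → '750zzzz666'.
Captured: group 1 = 'zzz', group 2 = '666'.

'666'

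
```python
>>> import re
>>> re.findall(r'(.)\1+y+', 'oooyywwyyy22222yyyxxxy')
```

['o', 'w', '2', 'x']

After group 1 captures some text, `\1` only succeeds where that same text appears again.
Matches: at [0:5] match 'oooyy', group 1 = 'o'; at [5:10] match 'wwyyy', group 1 = 'w'; at [10:18] match '22222yyy', group 1 = '2'; at [18:22] match 'xxxy', group 1 = 'x'.
`findall` collects group 1 from each match (4 total).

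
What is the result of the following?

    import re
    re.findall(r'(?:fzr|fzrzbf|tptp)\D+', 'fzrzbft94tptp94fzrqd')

With no groups in the pattern, `findall` gives back each whole match — 2 here.

['fzrzbft', 'fzrqd']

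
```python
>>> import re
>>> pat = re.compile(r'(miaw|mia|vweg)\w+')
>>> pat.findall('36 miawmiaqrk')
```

['miaw']

The regex engine tests alternatives in the order written; an earlier branch that matches wins even if a later one would match more.
`findall` collects group 1 from the one match (1 total).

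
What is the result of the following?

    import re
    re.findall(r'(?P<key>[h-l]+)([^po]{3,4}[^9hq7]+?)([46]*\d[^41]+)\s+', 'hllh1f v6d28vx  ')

Pattern: one or more of a character in [h-l] (captured as 'key'); then 3 to 4 of any character except [po], then one or more of any character except [9hq7] (lazy) (captured); then zero or more of one of [46], then a digit, then one or more of any character except [41] (captured); then one or more of whitespace.
The `?` after the quantifier makes it lazy — it takes as little as possible before letting the rest of the pattern try.
Matches: at [0:16] match 'hllh1f v6d28vx  ', groups = ('hllh', '1f v6d', '28vx ').
3 groups means the one result is a tuple of 3 captured strings — 1 here.

[('hllh', '1f v6d', '28vx ')]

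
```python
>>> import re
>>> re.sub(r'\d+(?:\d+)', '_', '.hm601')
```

`sub` substitutes '_' at each match site.

'.hm_'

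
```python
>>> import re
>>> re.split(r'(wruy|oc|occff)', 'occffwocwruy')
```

['', 'oc', 'cffw', 'oc', '', 'wruy', '']

The regex engine tests alternatives in the order written; an earlier branch that matches wins even if a later one would match more.
Matches to split on: at [0:2] → 'oc'; at [6:8] → 'oc'; at [8:12] → 'wruy'.
With a capturing group present, the delimiter's captured portion is kept in the result list.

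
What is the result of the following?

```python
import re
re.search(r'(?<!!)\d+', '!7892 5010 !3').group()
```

The negative lookaround is zero-width — it rules out positions where the adjacent text would match, without consuming anything.
`search` walks the string left to right and returns the first match it finds.
The match spans [2:5] → '892'.

'892'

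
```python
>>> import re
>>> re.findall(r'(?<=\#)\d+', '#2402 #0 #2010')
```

The lookaround is zero-width — it requires the adjacent text to match without consuming it, so the asserted text isn't part of the match.
Scanning left to right: at [1:5] → '2402'; at [7:8] → '0'; at [10:14] → '2010'.
`findall` yields the raw match text (3 of them) because the pattern has no groups.

['2402', '0', '2010']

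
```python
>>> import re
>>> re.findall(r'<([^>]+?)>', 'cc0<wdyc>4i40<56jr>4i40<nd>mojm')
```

Matches: at [3:9] match '<wdyc>', group 1 = 'wdyc'; at [13:19] match '<56jr>', group 1 = '56jr'; at [23:27] match '<nd>', group 1 = 'nd'.
With a single group, `findall` returns only what that group captured — 3 items.

['wdyc', '56jr', 'nd']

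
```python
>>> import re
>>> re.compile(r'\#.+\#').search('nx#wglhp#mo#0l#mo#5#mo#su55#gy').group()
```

'#wglhp#mo#0l#mo#5#mo#su55#'

The match spans [2:28] → '#wglhp#mo#0l#mo#5#mo#su55#'.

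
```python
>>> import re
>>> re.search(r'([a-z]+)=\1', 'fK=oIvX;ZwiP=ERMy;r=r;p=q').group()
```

After group 1 captures some text, `\1` only succeeds where that same text appears again.
`re.search` tries every starting position until one works.
The match spans [18:21] → 'r=r'.
Captured: group 1 = 'r'.

'r=r'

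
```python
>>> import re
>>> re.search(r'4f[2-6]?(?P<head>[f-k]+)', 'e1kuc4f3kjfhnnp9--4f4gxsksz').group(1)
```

'kjfh'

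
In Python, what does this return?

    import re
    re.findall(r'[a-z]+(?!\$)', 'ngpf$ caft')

['ngp', 'caft']

The negative lookahead/lookbehind blocks any match where the forbidden context is present.
No capturing groups, so `findall` returns the 2 full match strings.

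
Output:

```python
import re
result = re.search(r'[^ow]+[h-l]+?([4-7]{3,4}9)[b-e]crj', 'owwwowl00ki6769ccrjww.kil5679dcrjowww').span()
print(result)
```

This matches one or more of any character except [ow]; then one or more of a character in [h-l] (lazy); then 3 to 4 of a character in [4-7], then the literal '9' (captured); then a character in [b-e], then the literal 'crj'.
`re.search` tries every starting position until one works.
The match spans [6:19] → 'l00ki6769ccrj'.
Captured: group 1 = '6769'.

(6, 19)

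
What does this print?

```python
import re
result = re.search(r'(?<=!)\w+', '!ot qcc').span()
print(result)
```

The positive lookaround only admits positions where the adjacent text matches; those characters stay outside the span.
The match spans [1:3] → 'ot'.

(1, 3)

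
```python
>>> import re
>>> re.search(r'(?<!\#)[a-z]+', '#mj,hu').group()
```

'j'

`(?!…)`/`(?<!…)` only lets a position through if the neighbouring text does NOT match; no characters are consumed.
`search` walks the string left to right and returns the first match it finds.
The match spans [2:3] → 'j'.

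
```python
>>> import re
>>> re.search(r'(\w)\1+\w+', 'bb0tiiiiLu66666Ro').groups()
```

('b',)

The match spans [0:17] → 'bb0tiiiiLu66666Ro'.
Captured: group 1 = 'b'.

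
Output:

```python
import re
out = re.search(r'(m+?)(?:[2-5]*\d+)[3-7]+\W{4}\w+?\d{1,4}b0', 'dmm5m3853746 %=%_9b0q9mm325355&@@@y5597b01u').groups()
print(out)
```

('m',)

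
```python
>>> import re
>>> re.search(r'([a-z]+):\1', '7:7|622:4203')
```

None

The backreference `\1` re-matches whatever the first group consumed, character for character.
`re.search` tries every starting position until one works.
Here nothing in the string fits, so the call returns None.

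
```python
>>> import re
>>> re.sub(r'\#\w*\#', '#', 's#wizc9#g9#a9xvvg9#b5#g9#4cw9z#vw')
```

's#g9#b5#4cw9z#vw'

Each match is replaced by '#'.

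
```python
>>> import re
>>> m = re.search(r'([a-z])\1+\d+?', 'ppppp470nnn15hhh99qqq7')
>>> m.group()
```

`\1` has to match the exact text group 1 already captured.
Unlike `match`, `search` isn't anchored — it looks for the pattern anywhere in the string.
The match spans [0:6] → 'ppppp4'.
Captured: group 1 = 'p'.

'ppppp4'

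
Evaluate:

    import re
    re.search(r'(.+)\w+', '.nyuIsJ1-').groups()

The pattern matches one or more of any character (captured); then one or more of a word character.
`re.search` tries every starting position until one works.
The match spans [0:8] → '.nyuIsJ1'.
Captured: group 1 = '.nyuIsJ'.

('.nyuIsJ',)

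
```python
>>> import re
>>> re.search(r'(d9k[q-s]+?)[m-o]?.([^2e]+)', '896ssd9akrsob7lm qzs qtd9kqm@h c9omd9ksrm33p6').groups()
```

The match spans [23:45] → 'd9kqm@h c9omd9ksrm33p6'.
Captured: group 1 = 'd9kq', group 2 = 'h c9omd9ksrm33p6'.

('d9kq', 'h c9omd9ksrm33p6')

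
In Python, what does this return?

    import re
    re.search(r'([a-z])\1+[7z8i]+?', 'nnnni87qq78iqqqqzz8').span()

(0, 5)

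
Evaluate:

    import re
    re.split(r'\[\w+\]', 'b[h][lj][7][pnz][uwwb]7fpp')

['b', '', '', '', '', '7fpp']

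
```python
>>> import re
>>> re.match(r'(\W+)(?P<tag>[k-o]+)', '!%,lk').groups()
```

('!%,', 'lk')

This matches one or more of a non-word character (captured); then one or more of a character in [k-o] (captured as 'tag').
`match` is anchored at position 0; if the pattern doesn't fit there, it returns None.
The match spans [0:5] → '!%,lk'.
Captured: group 1 = '!%,', group 2 = 'lk'.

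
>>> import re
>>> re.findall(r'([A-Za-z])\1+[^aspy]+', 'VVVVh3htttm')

['V']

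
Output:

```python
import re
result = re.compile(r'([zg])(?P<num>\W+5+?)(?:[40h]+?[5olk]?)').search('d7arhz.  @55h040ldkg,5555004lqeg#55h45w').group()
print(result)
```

The pattern matches one of [zg] (captured); then one or more of a non-word character, then one or more of the literal '5' (lazy) (captured as 'num'); then one or more of one of [40h] (lazy), then optionally one of [5olk] (non-capturing group).
The `?` after the quantifier makes it lazy — it takes as little as possible before letting the rest of the pattern try.
`re.search` scans for the first position where the pattern succeeds.
The match spans [5:13] → 'z.  @55h'.
Captured: group 1 = 'z', group 2 = '.  @55'.

z.  @55h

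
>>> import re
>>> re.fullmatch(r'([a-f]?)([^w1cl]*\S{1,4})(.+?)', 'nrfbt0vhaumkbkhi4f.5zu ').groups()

('', 'nrfbt0vhaumkbkhi4f.5zu', ' ')

This matches optionally a character in [a-f] (captured); then zero or more of any character except [w1cl], then 1 to 4 of a non-whitespace character (captured); then one or more of any character (lazy) (captured).
`fullmatch` succeeds only if the pattern covers the string from start to end.
The match spans [0:23] → 'nrfbt0vhaumkbkhi4f.5zu '.
Captured: group 1 = '', group 2 = 'nrfbt0vhaumkbkhi4f.5zu', group 3 = ' '.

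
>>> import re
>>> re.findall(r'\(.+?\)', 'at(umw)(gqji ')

['(umw)']

Walking the string: at [2:7] → '(umw)'.
No capturing groups, so `findall` returns the 1 full match string.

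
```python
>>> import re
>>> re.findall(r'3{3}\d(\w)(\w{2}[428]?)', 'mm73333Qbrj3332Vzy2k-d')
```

[('Q', 'br'), ('V', 'zy2')]

This matches exactly 3 of the literal '3', then a digit; then a word character (captured); then exactly 2 of a word character, then optionally one of [428] (captured).
Walking the string: at [3:10] match '3333Qbr', groups = ('Q', 'br'); at [11:19] match '3332Vzy2', groups = ('V', 'zy2').
Multiple groups make `findall` return tuples — one 2-tuple for each match.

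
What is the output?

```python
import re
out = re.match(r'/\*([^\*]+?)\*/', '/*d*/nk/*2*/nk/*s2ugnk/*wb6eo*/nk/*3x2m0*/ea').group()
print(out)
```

/*d*/

`re.match` won't scan ahead — the pattern has to work from the very first character.
The match spans [0:5] → '/*d*/'.
Captured: group 1 = 'd'.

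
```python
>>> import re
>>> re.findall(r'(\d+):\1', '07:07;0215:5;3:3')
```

`\1` has to match the exact text group 1 already captured.
With a single group, `findall` returns only what that group captured — 3 items.

['07', '5', '3']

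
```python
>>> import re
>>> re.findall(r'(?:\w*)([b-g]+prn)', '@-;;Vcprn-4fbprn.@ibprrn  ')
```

['cprn', 'bprn']

The pattern matches zero or more of a word character (non-capturing group); then one or more of a character in [b-g], then the literal 'prn' (captured).
Walking the string: at [4:9] match 'Vcprn', group 1 = 'cprn'; at [10:16] match '4fbprn', group 1 = 'bprn'.
With a single group, `findall` returns only what that group captured — 2 items.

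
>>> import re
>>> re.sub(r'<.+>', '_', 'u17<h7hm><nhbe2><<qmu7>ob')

'u17_ob'

Matches: at [3:23] → '<h7hm><nhbe2><<qmu7>'.
`sub` substitutes '_' at each match site.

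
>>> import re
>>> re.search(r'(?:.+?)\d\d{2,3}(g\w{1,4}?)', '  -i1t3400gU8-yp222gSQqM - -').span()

(0, 12)

The match spans [0:12] → '  -i1t3400gU'.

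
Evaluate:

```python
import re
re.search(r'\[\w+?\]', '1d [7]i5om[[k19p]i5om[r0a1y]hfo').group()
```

'[7]'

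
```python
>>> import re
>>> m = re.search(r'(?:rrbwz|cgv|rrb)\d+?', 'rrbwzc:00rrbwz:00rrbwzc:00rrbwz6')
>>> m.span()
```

The match spans [26:32] → 'rrbwz6'.

(26, 32)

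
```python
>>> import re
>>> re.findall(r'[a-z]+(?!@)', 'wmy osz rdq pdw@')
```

['wmy', 'osz', 'rdq', 'pd']

The negative lookaround is zero-width — it rules out positions where the adjacent text would match, without consuming anything.
Walking the string: at [0:3] → 'wmy'; at [4:7] → 'osz'; at [8:11] → 'rdq'; at [12:14] → 'pd'.
`findall` yields the raw match text (4 of them) because the pattern has no groups.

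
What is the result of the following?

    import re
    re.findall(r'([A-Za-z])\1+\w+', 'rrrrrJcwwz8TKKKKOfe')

`\1` is not a pattern — it's the concrete string captured by group 1, re-applied verbatim.
Because there's exactly one group, `findall` drops the full match and keeps group 1 from the one hit.

['r']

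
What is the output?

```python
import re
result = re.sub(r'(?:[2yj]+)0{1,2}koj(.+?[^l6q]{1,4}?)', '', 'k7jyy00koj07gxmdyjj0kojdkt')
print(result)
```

k7gxmdt

This matches one or more of one of [2yj] (non-capturing group); then 1 to 2 of the literal '0', then the literal 'koj'; then one or more of any character (lazy), then 1 to 4 of any character except [l6q] (lazy) (captured).
A non-greedy quantifier consumes as few characters as it can — just enough that the remainder of the pattern still matches from where it stops; whatever follows it matches normally.
Matches: at [2:12] → 'jyy00koj07'; at [16:25] → 'yjj0kojdk'.
`sub` substitutes '' at each match site.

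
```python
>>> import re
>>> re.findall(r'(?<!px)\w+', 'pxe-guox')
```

['pxe', 'guox']

The negative lookaround is zero-width — it rules out positions where the adjacent text would match, without consuming anything.
Walking the string: at [0:3] → 'pxe'; at [4:8] → 'guox'.
`findall` yields the raw match text (2 of them) because the pattern has no groups.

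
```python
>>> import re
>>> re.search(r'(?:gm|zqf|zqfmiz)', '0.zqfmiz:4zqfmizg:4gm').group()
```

'zqf'

`|` is ordered: at each position the engine commits to the first alternative that works.
The match spans [2:5] → 'zqf'.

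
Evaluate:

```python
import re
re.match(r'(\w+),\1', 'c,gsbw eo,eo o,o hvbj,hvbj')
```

None

With `match`, the pattern is implicitly anchored at the beginning.
Here the pattern fails at index 0, so the call returns None.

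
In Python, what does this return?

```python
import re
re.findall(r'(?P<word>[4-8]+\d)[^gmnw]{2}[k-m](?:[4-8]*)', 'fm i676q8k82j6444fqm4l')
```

Pattern: one or more of a character in [4-8], then a digit (captured as 'word'); then exactly 2 of any character except [gmnw], then a character in [k-m]; then zero or more of a character in [4-8] (non-capturing group).
Walking the string: at [4:11] match '676q8k8', group 1 = '676'; at [13:21] match '6444fqm4', group 1 = '6444'.
With a single group, `findall` returns only what that group captured — 2 items.

['676', '6444']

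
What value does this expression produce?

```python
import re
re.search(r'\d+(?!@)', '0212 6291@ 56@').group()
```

'0212'

A negative assertion filters positions out without eating any characters.
`search` walks the string left to right and returns the first match it finds.
The match spans [0:4] → '0212'.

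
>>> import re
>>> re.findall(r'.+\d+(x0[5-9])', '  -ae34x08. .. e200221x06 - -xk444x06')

['x06']

Pattern: one or more of any character, then one or more of a digit; then the literal 'x0', then a character in [5-9] (captured).
Because there's exactly one group, `findall` drops the full match and keeps group 1 from the one hit.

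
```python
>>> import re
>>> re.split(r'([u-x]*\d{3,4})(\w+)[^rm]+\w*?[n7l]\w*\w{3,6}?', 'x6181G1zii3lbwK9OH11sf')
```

['', 'x6181', 'G1zii', '']

The pattern matches zero or more of a character in [u-x], then 3 to 4 of a digit (captured); then one or more of a word character (captured); then one or more of any character except [rm], then zero or more of a word character (lazy), then one of [n7l]; then zero or more of a word character, then 3 to 6 of a word character (lazy).
`re.split` interleaves the captured-group text with the surrounding fragments.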